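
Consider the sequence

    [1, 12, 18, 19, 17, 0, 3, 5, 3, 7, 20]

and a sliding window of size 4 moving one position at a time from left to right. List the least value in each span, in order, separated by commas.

1, 12, 0, 0, 0, 0, 3, 3

(1, 12, 18, 19) → min 1
(12, 18, 19, 17) → min 12
(18, 19, 17, 0) → min 0
(19, 17, 0, 3) → min 0
(17, 0, 3, 5) → min 0
(0, 3, 5, 3) → min 0
(3, 5, 3, 7) → min 3
(5, 3, 7, 20) → min 3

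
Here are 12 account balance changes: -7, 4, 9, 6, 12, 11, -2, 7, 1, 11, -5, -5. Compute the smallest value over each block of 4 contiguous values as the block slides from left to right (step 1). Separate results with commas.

(-7, 4, 9, 6) → min -7
(4, 9, 6, 12) → min 4
(9, 6, 12, 11) → min 6
(6, 12, 11, -2) → min -2
(12, 11, -2, 7) → min -2
(11, -2, 7, 1) → min -2
(-2, 7, 1, 11) → min -2
(7, 1, 11, -5) → min -5
(1, 11, -5, -5) → min -5

-7, 4, 6, -2, -2, -2, -2, -5, -5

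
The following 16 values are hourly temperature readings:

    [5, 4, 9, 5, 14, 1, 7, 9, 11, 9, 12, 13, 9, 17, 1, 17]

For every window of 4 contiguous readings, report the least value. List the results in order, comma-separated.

[5, 4, 9, 5] → min 4
[4, 9, 5, 14] → min 4
[9, 5, 14, 1] → min 1
[5, 14, 1, 7] → min 1
[14, 1, 7, 9] → min 1
[1, 7, 9, 11] → min 1
[7, 9, 11, 9] → min 7
[9, 11, 9, 12] → min 9
[11, 9, 12, 13] → min 9
[9, 12, 13, 9] → min 9
[12, 13, 9, 17] → min 9
[13, 9, 17, 1] → min 1
[9, 17, 1, 17] → min 1

4, 4, 1, 1, 1, 1, 7, 9, 9, 9, 9, 1, 1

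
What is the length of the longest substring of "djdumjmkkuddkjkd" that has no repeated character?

add d: [d] len 1
add j: [d, j] len 2
add d (repeat d, move left end past it): [j, d] len 2
add u: [j, d, u] len 3
add m: [j, d, u, m] len 4
add j (repeat j, move left end past it): [d, u, m, j] len 4
add m (repeat m, move left end past it): [j, m] len 2
add k: [j, m, k] len 3
add k (repeat k, move left end past it): [k] len 1
add u: [k, u] len 2
add d: [k, u, d] len 3
add d (repeat d, move left end past it): [d] len 1
add k: [d, k] len 2
add j: [d, k, j] len 3
add k (repeat k, move left end past it): [j, k] len 2
add d: [j, k, d] len 3
Longest all-distinct length: 4.

4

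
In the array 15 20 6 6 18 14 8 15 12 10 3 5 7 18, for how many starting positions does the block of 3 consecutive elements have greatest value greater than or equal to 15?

15 20 6 → max 20  ≥ 15 ✓
20 6 6 → max 20  ≥ 15 ✓
6 6 18 → max 18  ≥ 15 ✓
6 18 14 → max 18  ≥ 15 ✓
18 14 8 → max 18  ≥ 15 ✓
14 8 15 → max 15  ≥ 15 ✓
8 15 12 → max 15  ≥ 15 ✓
15 12 10 → max 15  ≥ 15 ✓
12 10 3 → max 12
10 3 5 → max 10
3 5 7 → max 7
5 7 18 → max 18  ≥ 15 ✓
9 windows satisfy the condition.

9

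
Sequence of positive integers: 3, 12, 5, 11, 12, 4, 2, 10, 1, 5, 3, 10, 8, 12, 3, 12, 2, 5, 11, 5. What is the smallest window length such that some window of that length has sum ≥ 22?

add 3: running sum 3 < 22
add 12: running sum 15 < 22
add 5: running sum 20 < 22
add 11: shortest ending here [12, 5, 11] sum 28, len 3
add 12: shortest ending here [11, 12] sum 23, len 2
add 4: shortest ending here [11, 12, 4] sum 27, len 3
add 2: shortest ending here [11, 12, 4, 2] sum 29, len 4
add 10: shortest ending here [12, 4, 2, 10] sum 28, len 4
add 1: shortest ending here [12, 4, 2, 10, 1] sum 29, len 5
add 5: shortest ending here [4, 2, 10, 1, 5] sum 22, len 5
add 3: shortest ending here [4, 2, 10, 1, 5, 3] sum 25, len 6
add 10: shortest ending here [10, 1, 5, 3, 10] sum 29, len 5
add 8: shortest ending here [5, 3, 10, 8] sum 26, len 4
add 12: shortest ending here [10, 8, 12] sum 30, len 3
add 3: shortest ending here [8, 12, 3] sum 23, len 3
add 12: shortest ending here [12, 3, 12] sum 27, len 3
add 2: shortest ending here [12, 3, 12, 2] sum 29, len 4
add 5: shortest ending here [3, 12, 2, 5] sum 22, len 4
add 11: shortest ending here [12, 2, 5, 11] sum 30, len 4
add 5: shortest ending here [2, 5, 11, 5] sum 23, len 4
Shortest qualifying length: 2.

2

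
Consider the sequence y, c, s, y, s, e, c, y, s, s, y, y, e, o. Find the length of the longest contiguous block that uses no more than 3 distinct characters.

Extend right; when distinct count exceeds 3, shrink from the left:
add y: window [y] (1 distinct), len 1
add c: window [y, c] (2 distinct), len 2
add s: window [y, c, s] (3 distinct), len 3
add y: window [y, c, s, y] (3 distinct), len 4
add s: window [y, c, s, y, s] (3 distinct), len 5
add e: window [s, y, s, e] (3 distinct), len 4
add c: window [s, e, c] (3 distinct), len 3
add y: window [e, c, y] (3 distinct), len 3
add s: window [c, y, s] (3 distinct), len 3
add s: window [c, y, s, s] (3 distinct), len 4
add y: window [c, y, s, s, y] (3 distinct), len 5
add y: window [c, y, s, s, y, y] (3 distinct), len 6
add e: window [y, s, s, y, y, e] (3 distinct), len 6
add o: window [y, y, e, o] (3 distinct), len 4
Longest length with ≤3 distinct: 6.

6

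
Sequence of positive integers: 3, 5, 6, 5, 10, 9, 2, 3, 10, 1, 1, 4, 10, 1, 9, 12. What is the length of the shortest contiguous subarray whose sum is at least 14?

add 3: running sum 3 < 14
add 5: running sum 8 < 14
add 6: shortest ending here [3, 5, 6] sum 14, len 3
add 5: shortest ending here [5, 6, 5] sum 16, len 3
add 10: shortest ending here [5, 10] sum 15, len 2
add 9: shortest ending here [10, 9] sum 19, len 2
add 2: shortest ending here [10, 9, 2] sum 21, len 3
add 3: shortest ending here [9, 2, 3] sum 14, len 3
add 10: shortest ending here [2, 3, 10] sum 15, len 3
add 1: shortest ending here [3, 10, 1] sum 14, len 3
add 1: shortest ending here [3, 10, 1, 1] sum 15, len 4
add 4: shortest ending here [10, 1, 1, 4] sum 16, len 4
add 10: shortest ending here [4, 10] sum 14, len 2
add 1: shortest ending here [4, 10, 1] sum 15, len 3
add 9: shortest ending here [10, 1, 9] sum 20, len 3
add 12: shortest ending here [9, 12] sum 21, len 2
Shortest qualifying length: 2.

2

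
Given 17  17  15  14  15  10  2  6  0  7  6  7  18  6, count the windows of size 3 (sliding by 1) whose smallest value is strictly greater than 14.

1

17 17 15 → min 15  > 14 ✓
17 15 14 → min 14
15 14 15 → min 14
14 15 10 → min 10
15 10 2 → min 2
10 2 6 → min 2
2 6 0 → min 0
6 0 7 → min 0
0 7 6 → min 0
7 6 7 → min 6
6 7 18 → min 6
7 18 6 → min 6
1 window satisfy the condition.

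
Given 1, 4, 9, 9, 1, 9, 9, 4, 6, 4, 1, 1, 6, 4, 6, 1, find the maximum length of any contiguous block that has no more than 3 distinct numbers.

add 1: window [1] (1 distinct), len 1
add 4: window [1, 4] (2 distinct), len 2
add 9: window [1, 4, 9] (3 distinct), len 3
add 9: window [1, 4, 9, 9] (3 distinct), len 4
add 1: window [1, 4, 9, 9, 1] (3 distinct), len 5
add 9: window [1, 4, 9, 9, 1, 9] (3 distinct), len 6
add 9: window [1, 4, 9, 9, 1, 9, 9] (3 distinct), len 7
add 4: window [1, 4, 9, 9, 1, 9, 9, 4] (3 distinct), len 8
add 6: window [9, 9, 4, 6] (3 distinct), len 4
add 4: window [9, 9, 4, 6, 4] (3 distinct), len 5
add 1: window [4, 6, 4, 1] (3 distinct), len 4
add 1: window [4, 6, 4, 1, 1] (3 distinct), len 5
add 6: window [4, 6, 4, 1, 1, 6] (3 distinct), len 6
add 4: window [4, 6, 4, 1, 1, 6, 4] (3 distinct), len 7
add 6: window [4, 6, 4, 1, 1, 6, 4, 6] (3 distinct), len 8
add 1: window [4, 6, 4, 1, 1, 6, 4, 6, 1] (3 distinct), len 9
Longest length with ≤3 distinct: 9.

9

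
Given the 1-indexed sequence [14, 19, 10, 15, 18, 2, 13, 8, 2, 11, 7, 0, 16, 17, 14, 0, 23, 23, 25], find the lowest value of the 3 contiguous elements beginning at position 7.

2

Elements at indices 7..9: 13, 8, 2
min(13, 8, 2) = 2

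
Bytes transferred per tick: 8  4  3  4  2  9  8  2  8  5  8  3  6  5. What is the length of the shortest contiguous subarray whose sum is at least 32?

5

add 8: running sum 8 < 32
add 4: running sum 12 < 32
add 3: running sum 15 < 32
add 4: running sum 19 < 32
add 2: running sum 21 < 32
add 9: running sum 30 < 32
end 6: [8, 4, 3, 4, 2, 9, 8] sum 38, len 7
end 7: [4, 3, 4, 2, 9, 8, 2] sum 32, len 7
end 8: [4, 2, 9, 8, 2, 8] sum 33, len 6
end 9: [9, 8, 2, 8, 5] sum 32, len 5
end 10: [9, 8, 2, 8, 5, 8] sum 40, len 6
end 11: [8, 2, 8, 5, 8, 3] sum 34, len 6
end 12: [2, 8, 5, 8, 3, 6] sum 32, len 6
end 13: [8, 5, 8, 3, 6, 5] sum 35, len 6
Shortest qualifying length: 5.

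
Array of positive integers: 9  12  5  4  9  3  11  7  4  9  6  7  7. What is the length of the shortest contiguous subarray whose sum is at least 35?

5

add 9: running sum 9 < 35
add 12: running sum 21 < 35
add 5: running sum 26 < 35
add 4: running sum 30 < 35
add 9: shortest ending here [9, 12, 5, 4, 9] sum 39, len 5
add 3: shortest ending here [9, 12, 5, 4, 9, 3] sum 42, len 6
add 11: shortest ending here [12, 5, 4, 9, 3, 11] sum 44, len 6
add 7: shortest ending here [5, 4, 9, 3, 11, 7] sum 39, len 6
add 4: shortest ending here [4, 9, 3, 11, 7, 4] sum 38, len 6
add 9: shortest ending here [9, 3, 11, 7, 4, 9] sum 43, len 6
add 6: shortest ending here [11, 7, 4, 9, 6] sum 37, len 5
add 7: shortest ending here [11, 7, 4, 9, 6, 7] sum 44, len 6
add 7: shortest ending here [7, 4, 9, 6, 7, 7] sum 40, len 6
Shortest qualifying length: 5.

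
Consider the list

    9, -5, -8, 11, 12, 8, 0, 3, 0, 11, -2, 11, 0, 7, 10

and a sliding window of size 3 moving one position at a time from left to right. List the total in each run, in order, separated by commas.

-4, -2, 15, 31, 20, 11, 3, 14, 9, 20, 9, 18, 17

(9, -5, -8) → sum -4
(-5, -8, 11) → sum -2
(-8, 11, 12) → sum 15
(11, 12, 8) → sum 31
(12, 8, 0) → sum 20
(8, 0, 3) → sum 11
(0, 3, 0) → sum 3
(3, 0, 11) → sum 14
(0, 11, -2) → sum 9
(11, -2, 11) → sum 20
(-2, 11, 0) → sum 9
(11, 0, 7) → sum 18
(0, 7, 10) → sum 17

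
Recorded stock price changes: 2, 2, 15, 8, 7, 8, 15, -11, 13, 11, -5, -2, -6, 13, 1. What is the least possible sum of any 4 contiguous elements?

-2

(2, 2, 15, 8) → sum 27
(2, 15, 8, 7) → sum 32
(15, 8, 7, 8) → sum 38
(8, 7, 8, 15) → sum 38
(7, 8, 15, -11) → sum 19
(8, 15, -11, 13) → sum 25
(15, -11, 13, 11) → sum 28
(-11, 13, 11, -5) → sum 8
(13, 11, -5, -2) → sum 17
(11, -5, -2, -6) → sum -2
(-5, -2, -6, 13) → sum 0
(-2, -6, 13, 1) → sum 6
Least of these is -2.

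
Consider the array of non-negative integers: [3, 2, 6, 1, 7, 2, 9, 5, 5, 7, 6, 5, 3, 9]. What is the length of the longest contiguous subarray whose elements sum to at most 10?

[3] sum 3 len 1
[3, 2] sum 5 len 2
[2, 6] sum 8 len 2
[2, 6, 1] sum 9 len 3
[1, 7] sum 8 len 2
[1, 7, 2] sum 10 len 3
[9] sum 9 len 1
[5] sum 5 len 1
[5, 5] sum 10 len 2
[7] sum 7 len 1
[6] sum 6 len 1
[5] sum 5 len 1
[5, 3] sum 8 len 2
[9] sum 9 len 1
Longest length seen: 3.

3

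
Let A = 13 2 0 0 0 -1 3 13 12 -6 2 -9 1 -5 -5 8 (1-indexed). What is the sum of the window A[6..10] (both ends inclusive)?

Elements at indices 6..10: -1, 3, 13, 12, -6
sum(-1, 3, 13, 12, -6) = 21

21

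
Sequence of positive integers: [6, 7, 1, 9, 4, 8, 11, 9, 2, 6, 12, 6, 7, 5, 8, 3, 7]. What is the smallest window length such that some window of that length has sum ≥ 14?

2

add 6: running sum 6 < 14
add 7: running sum 13 < 14
end 2: [6, 7, 1] sum 14, len 3
end 3: [7, 1, 9] sum 17, len 3
end 4: [1, 9, 4] sum 14, len 3
end 5: [9, 4, 8] sum 21, len 3
end 6: [8, 11] sum 19, len 2
end 7: [11, 9] sum 20, len 2
end 8: [11, 9, 2] sum 22, len 3
end 9: [9, 2, 6] sum 17, len 3
end 10: [6, 12] sum 18, len 2
end 11: [12, 6] sum 18, len 2
end 12: [12, 6, 7] sum 25, len 3
end 13: [6, 7, 5] sum 18, len 3
end 14: [7, 5, 8] sum 20, len 3
end 15: [5, 8, 3] sum 16, len 3
end 16: [8, 3, 7] sum 18, len 3
Shortest qualifying length: 2.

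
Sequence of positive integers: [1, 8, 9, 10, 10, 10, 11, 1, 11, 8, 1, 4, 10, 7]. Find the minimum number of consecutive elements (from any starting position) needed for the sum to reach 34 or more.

4

Extend right; whenever the sum reaches 34, record the length and shrink from the left:
add 1: running sum 1 < 34
add 8: running sum 9 < 34
add 9: running sum 18 < 34
add 10: running sum 28 < 34
end 4: [8, 9, 10, 10] sum 37, len 4
end 5: [9, 10, 10, 10] sum 39, len 4
end 6: [10, 10, 10, 11] sum 41, len 4
end 7: [10, 10, 10, 11, 1] sum 42, len 5
end 8: [10, 10, 11, 1, 11] sum 43, len 5
end 9: [10, 11, 1, 11, 8] sum 41, len 5
end 10: [10, 11, 1, 11, 8, 1] sum 42, len 6
end 11: [11, 1, 11, 8, 1, 4] sum 36, len 6
end 12: [11, 8, 1, 4, 10] sum 34, len 5
end 13: [11, 8, 1, 4, 10, 7] sum 41, len 6
Shortest qualifying length: 4.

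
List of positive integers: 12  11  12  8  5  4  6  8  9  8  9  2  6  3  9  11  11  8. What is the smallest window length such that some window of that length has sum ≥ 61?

add 12: running sum 12 < 61
add 11: running sum 23 < 61
add 12: running sum 35 < 61
add 8: running sum 43 < 61
add 5: running sum 48 < 61
add 4: running sum 52 < 61
add 6: running sum 58 < 61
add 8: shortest ending here [12, 11, 12, 8, 5, 4, 6, 8] sum 66, len 8
add 9: shortest ending here [11, 12, 8, 5, 4, 6, 8, 9] sum 63, len 8
add 8: shortest ending here [11, 12, 8, 5, 4, 6, 8, 9, 8] sum 71, len 9
add 9: shortest ending here [12, 8, 5, 4, 6, 8, 9, 8, 9] sum 69, len 9
add 2: shortest ending here [12, 8, 5, 4, 6, 8, 9, 8, 9, 2] sum 71, len 10
add 6: shortest ending here [8, 5, 4, 6, 8, 9, 8, 9, 2, 6] sum 65, len 10
add 3: shortest ending here [8, 5, 4, 6, 8, 9, 8, 9, 2, 6, 3] sum 68, len 11
add 9: shortest ending here [4, 6, 8, 9, 8, 9, 2, 6, 3, 9] sum 64, len 10
add 11: shortest ending here [8, 9, 8, 9, 2, 6, 3, 9, 11] sum 65, len 9
add 11: shortest ending here [9, 8, 9, 2, 6, 3, 9, 11, 11] sum 68, len 9
add 8: shortest ending here [8, 9, 2, 6, 3, 9, 11, 11, 8] sum 67, len 9
Shortest qualifying length: 8.

8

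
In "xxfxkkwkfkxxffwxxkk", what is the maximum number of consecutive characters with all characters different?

3

[x] len 1
[x] len 1
[x, f] len 2
[f, x] len 2
[f, x, k] len 3
[k] len 1
[k, w] len 2
[w, k] len 2
[w, k, f] len 3
[f, k] len 2
[f, k, x] len 3
[x] len 1
[x, f] len 2
[f] len 1
[f, w] len 2
[f, w, x] len 3
[x] len 1
[x, k] len 2
[k] len 1
Longest all-distinct length: 3.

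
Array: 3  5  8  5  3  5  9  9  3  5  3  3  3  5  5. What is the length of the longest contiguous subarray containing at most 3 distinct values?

12

add 3: window [3] (1 distinct), len 1
add 5: window [3, 5] (2 distinct), len 2
add 8: window [3, 5, 8] (3 distinct), len 3
add 5: window [3, 5, 8, 5] (3 distinct), len 4
add 3: window [3, 5, 8, 5, 3] (3 distinct), len 5
add 5: window [3, 5, 8, 5, 3, 5] (3 distinct), len 6
add 9: window [5, 3, 5, 9] (3 distinct), len 4
add 9: window [5, 3, 5, 9, 9] (3 distinct), len 5
add 3: window [5, 3, 5, 9, 9, 3] (3 distinct), len 6
add 5: window [5, 3, 5, 9, 9, 3, 5] (3 distinct), len 7
add 3: window [5, 3, 5, 9, 9, 3, 5, 3] (3 distinct), len 8
add 3: window [5, 3, 5, 9, 9, 3, 5, 3, 3] (3 distinct), len 9
add 3: window [5, 3, 5, 9, 9, 3, 5, 3, 3, 3] (3 distinct), len 10
add 5: window [5, 3, 5, 9, 9, 3, 5, 3, 3, 3, 5] (3 distinct), len 11
add 5: window [5, 3, 5, 9, 9, 3, 5, 3, 3, 3, 5, 5] (3 distinct), len 12
Longest length with ≤3 distinct: 12.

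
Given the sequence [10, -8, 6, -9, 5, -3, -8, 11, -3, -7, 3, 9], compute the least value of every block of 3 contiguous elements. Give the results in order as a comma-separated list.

10 -8 6 → min -8
-8 6 -9 → min -9
6 -9 5 → min -9
-9 5 -3 → min -9
5 -3 -8 → min -8
-3 -8 11 → min -8
-8 11 -3 → min -8
11 -3 -7 → min -7
-3 -7 3 → min -7
-7 3 9 → min -7

-8, -9, -9, -9, -8, -8, -8, -7, -7, -7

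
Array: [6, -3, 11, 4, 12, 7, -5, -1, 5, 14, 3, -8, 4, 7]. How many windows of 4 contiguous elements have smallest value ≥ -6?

[6, -3, 11, 4] → min -3  ≥ -6 ✓
[-3, 11, 4, 12] → min -3  ≥ -6 ✓
[11, 4, 12, 7] → min 4  ≥ -6 ✓
[4, 12, 7, -5] → min -5  ≥ -6 ✓
[12, 7, -5, -1] → min -5  ≥ -6 ✓
[7, -5, -1, 5] → min -5  ≥ -6 ✓
[-5, -1, 5, 14] → min -5  ≥ -6 ✓
[-1, 5, 14, 3] → min -1  ≥ -6 ✓
[5, 14, 3, -8] → min -8
[14, 3, -8, 4] → min -8
[3, -8, 4, 7] → min -8
8 windows satisfy the condition.

8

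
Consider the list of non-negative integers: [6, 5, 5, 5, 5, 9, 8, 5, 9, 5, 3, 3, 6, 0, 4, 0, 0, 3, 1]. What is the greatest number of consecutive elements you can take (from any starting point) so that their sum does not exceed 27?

10

[6] sum 6 len 1
[6, 5] sum 11 len 2
[6, 5, 5] sum 16 len 3
[6, 5, 5, 5] sum 21 len 4
[6, 5, 5, 5, 5] sum 26 len 5
[5, 5, 5, 9] sum 24 len 4
[5, 5, 9, 8] sum 27 len 4
[5, 9, 8, 5] sum 27 len 4
[8, 5, 9] sum 22 len 3
[8, 5, 9, 5] sum 27 len 4
[5, 9, 5, 3] sum 22 len 4
[5, 9, 5, 3, 3] sum 25 len 5
[9, 5, 3, 3, 6] sum 26 len 5
[9, 5, 3, 3, 6, 0] sum 26 len 6
[5, 3, 3, 6, 0, 4] sum 21 len 6
[5, 3, 3, 6, 0, 4, 0] sum 21 len 7
[5, 3, 3, 6, 0, 4, 0, 0] sum 21 len 8
[5, 3, 3, 6, 0, 4, 0, 0, 3] sum 24 len 9
[5, 3, 3, 6, 0, 4, 0, 0, 3, 1] sum 25 len 10
Longest length seen: 10.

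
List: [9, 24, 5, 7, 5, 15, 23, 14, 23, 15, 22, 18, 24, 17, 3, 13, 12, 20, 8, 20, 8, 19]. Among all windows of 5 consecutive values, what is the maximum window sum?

Each size-5 window and its sum:
9 24 5 7 5 → sum 50
24 5 7 5 15 → sum 56
5 7 5 15 23 → sum 55
7 5 15 23 14 → sum 64
5 15 23 14 23 → sum 80
15 23 14 23 15 → sum 90
23 14 23 15 22 → sum 97
14 23 15 22 18 → sum 92
23 15 22 18 24 → sum 102
15 22 18 24 17 → sum 96
22 18 24 17 3 → sum 84
18 24 17 3 13 → sum 75
24 17 3 13 12 → sum 69
17 3 13 12 20 → sum 65
3 13 12 20 8 → sum 56
13 12 20 8 20 → sum 73
12 20 8 20 8 → sum 68
20 8 20 8 19 → sum 75
Maximum of these is 102.

102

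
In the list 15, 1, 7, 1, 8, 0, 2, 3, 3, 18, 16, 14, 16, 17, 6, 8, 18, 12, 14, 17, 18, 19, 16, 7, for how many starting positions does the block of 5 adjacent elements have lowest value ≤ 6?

14

[15, 1, 7, 1, 8] → min 1  ≤ 6 ✓
[1, 7, 1, 8, 0] → min 0  ≤ 6 ✓
[7, 1, 8, 0, 2] → min 0  ≤ 6 ✓
[1, 8, 0, 2, 3] → min 0  ≤ 6 ✓
[8, 0, 2, 3, 3] → min 0  ≤ 6 ✓
[0, 2, 3, 3, 18] → min 0  ≤ 6 ✓
[2, 3, 3, 18, 16] → min 2  ≤ 6 ✓
[3, 3, 18, 16, 14] → min 3  ≤ 6 ✓
[3, 18, 16, 14, 16] → min 3  ≤ 6 ✓
[18, 16, 14, 16, 17] → min 14
[16, 14, 16, 17, 6] → min 6  ≤ 6 ✓
[14, 16, 17, 6, 8] → min 6  ≤ 6 ✓
[16, 17, 6, 8, 18] → min 6  ≤ 6 ✓
[17, 6, 8, 18, 12] → min 6  ≤ 6 ✓
[6, 8, 18, 12, 14] → min 6  ≤ 6 ✓
[8, 18, 12, 14, 17] → min 8
[18, 12, 14, 17, 18] → min 12
[12, 14, 17, 18, 19] → min 12
[14, 17, 18, 19, 16] → min 14
[17, 18, 19, 16, 7] → min 7
14 windows satisfy the condition.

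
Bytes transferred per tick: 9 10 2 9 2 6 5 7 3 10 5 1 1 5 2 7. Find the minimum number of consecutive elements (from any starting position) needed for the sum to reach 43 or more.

add 9: running sum 9 < 43
add 10: running sum 19 < 43
add 2: running sum 21 < 43
add 9: running sum 30 < 43
add 2: running sum 32 < 43
add 6: running sum 38 < 43
add 5: shortest ending here [9, 10, 2, 9, 2, 6, 5] sum 43, len 7
add 7: shortest ending here [9, 10, 2, 9, 2, 6, 5, 7] sum 50, len 8
add 3: shortest ending here [10, 2, 9, 2, 6, 5, 7, 3] sum 44, len 8
add 10: shortest ending here [2, 9, 2, 6, 5, 7, 3, 10] sum 44, len 8
add 5: shortest ending here [9, 2, 6, 5, 7, 3, 10, 5] sum 47, len 8
add 1: shortest ending here [9, 2, 6, 5, 7, 3, 10, 5, 1] sum 48, len 9
add 1: shortest ending here [9, 2, 6, 5, 7, 3, 10, 5, 1, 1] sum 49, len 10
add 5: shortest ending here [6, 5, 7, 3, 10, 5, 1, 1, 5] sum 43, len 9
add 2: shortest ending here [6, 5, 7, 3, 10, 5, 1, 1, 5, 2] sum 45, len 10
add 7: shortest ending here [5, 7, 3, 10, 5, 1, 1, 5, 2, 7] sum 46, len 10
Shortest qualifying length: 7.

7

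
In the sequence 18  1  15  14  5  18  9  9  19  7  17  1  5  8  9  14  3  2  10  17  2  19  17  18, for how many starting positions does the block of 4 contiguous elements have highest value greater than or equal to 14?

18 1 15 14 → max 18  ≥ 14 ✓
1 15 14 5 → max 15  ≥ 14 ✓
15 14 5 18 → max 18  ≥ 14 ✓
14 5 18 9 → max 18  ≥ 14 ✓
5 18 9 9 → max 18  ≥ 14 ✓
18 9 9 19 → max 19  ≥ 14 ✓
9 9 19 7 → max 19  ≥ 14 ✓
9 19 7 17 → max 19  ≥ 14 ✓
19 7 17 1 → max 19  ≥ 14 ✓
7 17 1 5 → max 17  ≥ 14 ✓
17 1 5 8 → max 17  ≥ 14 ✓
1 5 8 9 → max 9
5 8 9 14 → max 14  ≥ 14 ✓
8 9 14 3 → max 14  ≥ 14 ✓
9 14 3 2 → max 14  ≥ 14 ✓
14 3 2 10 → max 14  ≥ 14 ✓
3 2 10 17 → max 17  ≥ 14 ✓
2 10 17 2 → max 17  ≥ 14 ✓
10 17 2 19 → max 19  ≥ 14 ✓
17 2 19 17 → max 19  ≥ 14 ✓
2 19 17 18 → max 19  ≥ 14 ✓
20 windows satisfy the condition.

20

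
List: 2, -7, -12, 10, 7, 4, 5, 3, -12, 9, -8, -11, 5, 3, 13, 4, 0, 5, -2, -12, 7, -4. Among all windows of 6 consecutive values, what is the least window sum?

(2, -7, -12, 10, 7, 4) → sum 4
(-7, -12, 10, 7, 4, 5) → sum 7
(-12, 10, 7, 4, 5, 3) → sum 17
(10, 7, 4, 5, 3, -12) → sum 17
(7, 4, 5, 3, -12, 9) → sum 16
(4, 5, 3, -12, 9, -8) → sum 1
(5, 3, -12, 9, -8, -11) → sum -14
(3, -12, 9, -8, -11, 5) → sum -14
(-12, 9, -8, -11, 5, 3) → sum -14
(9, -8, -11, 5, 3, 13) → sum 11
(-8, -11, 5, 3, 13, 4) → sum 6
(-11, 5, 3, 13, 4, 0) → sum 14
(5, 3, 13, 4, 0, 5) → sum 30
(3, 13, 4, 0, 5, -2) → sum 23
(13, 4, 0, 5, -2, -12) → sum 8
(4, 0, 5, -2, -12, 7) → sum 2
(0, 5, -2, -12, 7, -4) → sum -6
Least of these is -14.

-14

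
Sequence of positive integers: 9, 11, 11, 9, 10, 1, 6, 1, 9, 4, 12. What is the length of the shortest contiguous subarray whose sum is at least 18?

2

Extend right; whenever the sum reaches 18, record the length and shrink from the left:
add 9: running sum 9 < 18
add 11: shortest ending here [9, 11] sum 20, len 2
add 11: shortest ending here [11, 11] sum 22, len 2
add 9: shortest ending here [11, 9] sum 20, len 2
add 10: shortest ending here [9, 10] sum 19, len 2
add 1: shortest ending here [9, 10, 1] sum 20, len 3
add 6: shortest ending here [9, 10, 1, 6] sum 26, len 4
add 1: shortest ending here [10, 1, 6, 1] sum 18, len 4
add 9: shortest ending here [10, 1, 6, 1, 9] sum 27, len 5
add 4: shortest ending here [6, 1, 9, 4] sum 20, len 4
add 12: shortest ending here [9, 4, 12] sum 25, len 3
Shortest qualifying length: 2.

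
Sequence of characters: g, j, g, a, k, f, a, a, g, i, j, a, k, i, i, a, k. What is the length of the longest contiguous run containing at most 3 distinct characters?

Extend right; when distinct count exceeds 3, shrink from the left:
add g: window [g] (1 distinct), len 1
add j: window [g, j] (2 distinct), len 2
add g: window [g, j, g] (2 distinct), len 3
add a: window [g, j, g, a] (3 distinct), len 4
add k: window [g, a, k] (3 distinct), len 3
add f: window [a, k, f] (3 distinct), len 3
add a: window [a, k, f, a] (3 distinct), len 4
add a: window [a, k, f, a, a] (3 distinct), len 5
add g: window [f, a, a, g] (3 distinct), len 4
add i: window [a, a, g, i] (3 distinct), len 4
add j: window [g, i, j] (3 distinct), len 3
add a: window [i, j, a] (3 distinct), len 3
add k: window [j, a, k] (3 distinct), len 3
add i: window [a, k, i] (3 distinct), len 3
add i: window [a, k, i, i] (3 distinct), len 4
add a: window [a, k, i, i, a] (3 distinct), len 5
add k: window [a, k, i, i, a, k] (3 distinct), len 6
Longest length with ≤3 distinct: 6.

6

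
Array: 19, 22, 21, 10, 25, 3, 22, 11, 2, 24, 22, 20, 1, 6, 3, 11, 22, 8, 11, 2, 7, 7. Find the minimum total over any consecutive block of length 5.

35

(19, 22, 21, 10, 25) → sum 97
(22, 21, 10, 25, 3) → sum 81
(21, 10, 25, 3, 22) → sum 81
(10, 25, 3, 22, 11) → sum 71
(25, 3, 22, 11, 2) → sum 63
(3, 22, 11, 2, 24) → sum 62
(22, 11, 2, 24, 22) → sum 81
(11, 2, 24, 22, 20) → sum 79
(2, 24, 22, 20, 1) → sum 69
(24, 22, 20, 1, 6) → sum 73
(22, 20, 1, 6, 3) → sum 52
(20, 1, 6, 3, 11) → sum 41
(1, 6, 3, 11, 22) → sum 43
(6, 3, 11, 22, 8) → sum 50
(3, 11, 22, 8, 11) → sum 55
(11, 22, 8, 11, 2) → sum 54
(22, 8, 11, 2, 7) → sum 50
(8, 11, 2, 7, 7) → sum 35
Minimum of these is 35.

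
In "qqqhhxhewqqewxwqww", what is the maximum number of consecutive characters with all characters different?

5

[q] len 1
[q] len 1
[q] len 1
[q, h] len 2
[h] len 1
[h, x] len 2
[x, h] len 2
[x, h, e] len 3
[x, h, e, w] len 4
[x, h, e, w, q] len 5
[q] len 1
[q, e] len 2
[q, e, w] len 3
[q, e, w, x] len 4
[x, w] len 2
[x, w, q] len 3
[q, w] len 2
[w] len 1
Longest all-distinct length: 5.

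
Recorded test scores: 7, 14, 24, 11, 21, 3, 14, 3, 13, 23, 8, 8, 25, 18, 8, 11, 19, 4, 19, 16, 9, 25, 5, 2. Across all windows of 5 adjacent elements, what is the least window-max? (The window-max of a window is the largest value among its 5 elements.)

(7, 14, 24, 11, 21) → max 24
(14, 24, 11, 21, 3) → max 24
(24, 11, 21, 3, 14) → max 24
(11, 21, 3, 14, 3) → max 21
(21, 3, 14, 3, 13) → max 21
(3, 14, 3, 13, 23) → max 23
(14, 3, 13, 23, 8) → max 23
(3, 13, 23, 8, 8) → max 23
(13, 23, 8, 8, 25) → max 25
(23, 8, 8, 25, 18) → max 25
(8, 8, 25, 18, 8) → max 25
(8, 25, 18, 8, 11) → max 25
(25, 18, 8, 11, 19) → max 25
(18, 8, 11, 19, 4) → max 19
(8, 11, 19, 4, 19) → max 19
(11, 19, 4, 19, 16) → max 19
(19, 4, 19, 16, 9) → max 19
(4, 19, 16, 9, 25) → max 25
(19, 16, 9, 25, 5) → max 25
(16, 9, 25, 5, 2) → max 25
Least of these is 19.

19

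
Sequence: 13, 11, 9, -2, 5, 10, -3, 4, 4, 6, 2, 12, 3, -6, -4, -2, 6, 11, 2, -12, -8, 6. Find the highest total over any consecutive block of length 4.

13 11 9 -2 → sum 31
11 9 -2 5 → sum 23
9 -2 5 10 → sum 22
-2 5 10 -3 → sum 10
5 10 -3 4 → sum 16
10 -3 4 4 → sum 15
-3 4 4 6 → sum 11
4 4 6 2 → sum 16
4 6 2 12 → sum 24
6 2 12 3 → sum 23
2 12 3 -6 → sum 11
12 3 -6 -4 → sum 5
3 -6 -4 -2 → sum -9
-6 -4 -2 6 → sum -6
-4 -2 6 11 → sum 11
-2 6 11 2 → sum 17
6 11 2 -12 → sum 7
11 2 -12 -8 → sum -7
2 -12 -8 6 → sum -12
Highest of these is 31.

31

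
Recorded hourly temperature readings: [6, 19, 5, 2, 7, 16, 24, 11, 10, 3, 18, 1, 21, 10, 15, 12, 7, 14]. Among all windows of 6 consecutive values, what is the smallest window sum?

55

[6, 19, 5, 2, 7, 16] → sum 55
[19, 5, 2, 7, 16, 24] → sum 73
[5, 2, 7, 16, 24, 11] → sum 65
[2, 7, 16, 24, 11, 10] → sum 70
[7, 16, 24, 11, 10, 3] → sum 71
[16, 24, 11, 10, 3, 18] → sum 82
[24, 11, 10, 3, 18, 1] → sum 67
[11, 10, 3, 18, 1, 21] → sum 64
[10, 3, 18, 1, 21, 10] → sum 63
[3, 18, 1, 21, 10, 15] → sum 68
[18, 1, 21, 10, 15, 12] → sum 77
[1, 21, 10, 15, 12, 7] → sum 66
[21, 10, 15, 12, 7, 14] → sum 79
Smallest of these is 55.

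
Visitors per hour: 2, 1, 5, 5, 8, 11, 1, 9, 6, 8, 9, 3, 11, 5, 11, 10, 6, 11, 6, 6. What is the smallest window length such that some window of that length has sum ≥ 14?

add 2: running sum 2 < 14
add 1: running sum 3 < 14
add 5: running sum 8 < 14
add 5: running sum 13 < 14
add 8: shortest ending here [5, 5, 8] sum 18, len 3
add 11: shortest ending here [8, 11] sum 19, len 2
add 1: shortest ending here [8, 11, 1] sum 20, len 3
add 9: shortest ending here [11, 1, 9] sum 21, len 3
add 6: shortest ending here [9, 6] sum 15, len 2
add 8: shortest ending here [6, 8] sum 14, len 2
add 9: shortest ending here [8, 9] sum 17, len 2
add 3: shortest ending here [8, 9, 3] sum 20, len 3
add 11: shortest ending here [3, 11] sum 14, len 2
add 5: shortest ending here [11, 5] sum 16, len 2
add 11: shortest ending here [5, 11] sum 16, len 2
add 10: shortest ending here [11, 10] sum 21, len 2
add 6: shortest ending here [10, 6] sum 16, len 2
add 11: shortest ending here [6, 11] sum 17, len 2
add 6: shortest ending here [11, 6] sum 17, len 2
add 6: shortest ending here [11, 6, 6] sum 23, len 3
Shortest qualifying length: 2.

2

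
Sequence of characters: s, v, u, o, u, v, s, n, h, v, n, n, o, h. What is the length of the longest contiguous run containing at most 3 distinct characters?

add s: window [s] (1 distinct), len 1
add v: window [s, v] (2 distinct), len 2
add u: window [s, v, u] (3 distinct), len 3
add o: window [v, u, o] (3 distinct), len 3
add u: window [v, u, o, u] (3 distinct), len 4
add v: window [v, u, o, u, v] (3 distinct), len 5
add s: window [u, v, s] (3 distinct), len 3
add n: window [v, s, n] (3 distinct), len 3
add h: window [s, n, h] (3 distinct), len 3
add v: window [n, h, v] (3 distinct), len 3
add n: window [n, h, v, n] (3 distinct), len 4
add n: window [n, h, v, n, n] (3 distinct), len 5
add o: window [v, n, n, o] (3 distinct), len 4
add h: window [n, n, o, h] (3 distinct), len 4
Longest length with ≤3 distinct: 5.

5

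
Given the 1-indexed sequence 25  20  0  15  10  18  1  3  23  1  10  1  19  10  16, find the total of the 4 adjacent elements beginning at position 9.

Elements at indices 9..12: 23, 1, 10, 1
sum(23, 1, 10, 1) = 35

35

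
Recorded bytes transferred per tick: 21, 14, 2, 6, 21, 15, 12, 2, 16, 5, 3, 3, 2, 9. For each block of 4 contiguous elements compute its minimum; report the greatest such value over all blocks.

6

[21, 14, 2, 6] → min 2
[14, 2, 6, 21] → min 2
[2, 6, 21, 15] → min 2
[6, 21, 15, 12] → min 6
[21, 15, 12, 2] → min 2
[15, 12, 2, 16] → min 2
[12, 2, 16, 5] → min 2
[2, 16, 5, 3] → min 2
[16, 5, 3, 3] → min 3
[5, 3, 3, 2] → min 2
[3, 3, 2, 9] → min 2
Greatest of these is 6.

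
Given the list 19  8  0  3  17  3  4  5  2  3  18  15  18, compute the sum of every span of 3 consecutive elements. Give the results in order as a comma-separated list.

[19, 8, 0] → sum 27
[8, 0, 3] → sum 11
[0, 3, 17] → sum 20
[3, 17, 3] → sum 23
[17, 3, 4] → sum 24
[3, 4, 5] → sum 12
[4, 5, 2] → sum 11
[5, 2, 3] → sum 10
[2, 3, 18] → sum 23
[3, 18, 15] → sum 36
[18, 15, 18] → sum 51

27, 11, 20, 23, 24, 12, 11, 10, 23, 36, 51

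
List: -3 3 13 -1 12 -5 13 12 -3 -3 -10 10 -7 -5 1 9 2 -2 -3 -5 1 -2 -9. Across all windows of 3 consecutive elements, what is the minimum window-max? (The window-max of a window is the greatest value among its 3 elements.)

Each size-3 window and its max:
[-3, 3, 13] → max 13
[3, 13, -1] → max 13
[13, -1, 12] → max 13
[-1, 12, -5] → max 12
[12, -5, 13] → max 13
[-5, 13, 12] → max 13
[13, 12, -3] → max 13
[12, -3, -3] → max 12
[-3, -3, -10] → max -3
[-3, -10, 10] → max 10
[-10, 10, -7] → max 10
[10, -7, -5] → max 10
[-7, -5, 1] → max 1
[-5, 1, 9] → max 9
[1, 9, 2] → max 9
[9, 2, -2] → max 9
[2, -2, -3] → max 2
[-2, -3, -5] → max -2
[-3, -5, 1] → max 1
[-5, 1, -2] → max 1
[1, -2, -9] → max 1
Minimum of these is -3.

-3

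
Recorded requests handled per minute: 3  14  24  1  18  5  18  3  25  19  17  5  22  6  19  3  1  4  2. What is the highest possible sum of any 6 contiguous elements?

94

Each size-6 window and its sum:
3 14 24 1 18 5 → sum 65
14 24 1 18 5 18 → sum 80
24 1 18 5 18 3 → sum 69
1 18 5 18 3 25 → sum 70
18 5 18 3 25 19 → sum 88
5 18 3 25 19 17 → sum 87
18 3 25 19 17 5 → sum 87
3 25 19 17 5 22 → sum 91
25 19 17 5 22 6 → sum 94
19 17 5 22 6 19 → sum 88
17 5 22 6 19 3 → sum 72
5 22 6 19 3 1 → sum 56
22 6 19 3 1 4 → sum 55
6 19 3 1 4 2 → sum 35
Highest of these is 94.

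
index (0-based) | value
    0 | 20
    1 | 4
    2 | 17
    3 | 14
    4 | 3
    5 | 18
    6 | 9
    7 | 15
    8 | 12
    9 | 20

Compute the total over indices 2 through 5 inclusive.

52

Elements at indices 2..5: 17, 14, 3, 18
sum(17, 14, 3, 18) = 52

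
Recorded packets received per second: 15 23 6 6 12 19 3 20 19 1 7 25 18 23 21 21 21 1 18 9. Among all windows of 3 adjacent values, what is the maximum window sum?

(15, 23, 6) → sum 44
(23, 6, 6) → sum 35
(6, 6, 12) → sum 24
(6, 12, 19) → sum 37
(12, 19, 3) → sum 34
(19, 3, 20) → sum 42
(3, 20, 19) → sum 42
(20, 19, 1) → sum 40
(19, 1, 7) → sum 27
(1, 7, 25) → sum 33
(7, 25, 18) → sum 50
(25, 18, 23) → sum 66
(18, 23, 21) → sum 62
(23, 21, 21) → sum 65
(21, 21, 21) → sum 63
(21, 21, 1) → sum 43
(21, 1, 18) → sum 40
(1, 18, 9) → sum 28
Maximum of these is 66.

66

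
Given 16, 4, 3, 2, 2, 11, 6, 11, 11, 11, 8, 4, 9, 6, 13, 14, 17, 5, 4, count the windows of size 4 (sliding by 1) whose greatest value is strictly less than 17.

13

(16, 4, 3, 2) → max 16  < 17 ✓
(4, 3, 2, 2) → max 4  < 17 ✓
(3, 2, 2, 11) → max 11  < 17 ✓
(2, 2, 11, 6) → max 11  < 17 ✓
(2, 11, 6, 11) → max 11  < 17 ✓
(11, 6, 11, 11) → max 11  < 17 ✓
(6, 11, 11, 11) → max 11  < 17 ✓
(11, 11, 11, 8) → max 11  < 17 ✓
(11, 11, 8, 4) → max 11  < 17 ✓
(11, 8, 4, 9) → max 11  < 17 ✓
(8, 4, 9, 6) → max 9  < 17 ✓
(4, 9, 6, 13) → max 13  < 17 ✓
(9, 6, 13, 14) → max 14  < 17 ✓
(6, 13, 14, 17) → max 17
(13, 14, 17, 5) → max 17
(14, 17, 5, 4) → max 17
13 windows satisfy the condition.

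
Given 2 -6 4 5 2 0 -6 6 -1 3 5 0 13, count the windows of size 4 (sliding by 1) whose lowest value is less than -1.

6

2 -6 4 5 → min -6  < -1 ✓
-6 4 5 2 → min -6  < -1 ✓
4 5 2 0 → min 0
5 2 0 -6 → min -6  < -1 ✓
2 0 -6 6 → min -6  < -1 ✓
0 -6 6 -1 → min -6  < -1 ✓
-6 6 -1 3 → min -6  < -1 ✓
6 -1 3 5 → min -1
-1 3 5 0 → min -1
3 5 0 13 → min 0
6 windows satisfy the condition.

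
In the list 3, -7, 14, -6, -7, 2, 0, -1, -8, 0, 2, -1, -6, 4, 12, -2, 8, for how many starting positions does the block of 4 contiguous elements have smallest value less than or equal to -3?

3 -7 14 -6 → min -7  ≤ -3 ✓
-7 14 -6 -7 → min -7  ≤ -3 ✓
14 -6 -7 2 → min -7  ≤ -3 ✓
-6 -7 2 0 → min -7  ≤ -3 ✓
-7 2 0 -1 → min -7  ≤ -3 ✓
2 0 -1 -8 → min -8  ≤ -3 ✓
0 -1 -8 0 → min -8  ≤ -3 ✓
-1 -8 0 2 → min -8  ≤ -3 ✓
-8 0 2 -1 → min -8  ≤ -3 ✓
0 2 -1 -6 → min -6  ≤ -3 ✓
2 -1 -6 4 → min -6  ≤ -3 ✓
-1 -6 4 12 → min -6  ≤ -3 ✓
-6 4 12 -2 → min -6  ≤ -3 ✓
4 12 -2 8 → min -2
13 windows satisfy the condition.

13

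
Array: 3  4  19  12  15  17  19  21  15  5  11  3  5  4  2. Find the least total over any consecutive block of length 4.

14

3 4 19 12 → sum 38
4 19 12 15 → sum 50
19 12 15 17 → sum 63
12 15 17 19 → sum 63
15 17 19 21 → sum 72
17 19 21 15 → sum 72
19 21 15 5 → sum 60
21 15 5 11 → sum 52
15 5 11 3 → sum 34
5 11 3 5 → sum 24
11 3 5 4 → sum 23
3 5 4 2 → sum 14
Least of these is 14.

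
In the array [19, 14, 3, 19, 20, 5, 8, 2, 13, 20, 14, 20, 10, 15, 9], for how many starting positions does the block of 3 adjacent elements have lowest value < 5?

19 14 3 → min 3  < 5 ✓
14 3 19 → min 3  < 5 ✓
3 19 20 → min 3  < 5 ✓
19 20 5 → min 5
20 5 8 → min 5
5 8 2 → min 2  < 5 ✓
8 2 13 → min 2  < 5 ✓
2 13 20 → min 2  < 5 ✓
13 20 14 → min 13
20 14 20 → min 14
14 20 10 → min 10
20 10 15 → min 10
10 15 9 → min 9
6 windows satisfy the condition.

6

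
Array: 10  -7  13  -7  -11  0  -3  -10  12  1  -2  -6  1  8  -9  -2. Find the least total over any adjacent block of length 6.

Window sums for each of the 11 positions:
(10, -7, 13, -7, -11, 0) → sum -2
(-7, 13, -7, -11, 0, -3) → sum -15
(13, -7, -11, 0, -3, -10) → sum -18
(-7, -11, 0, -3, -10, 12) → sum -19
(-11, 0, -3, -10, 12, 1) → sum -11
(0, -3, -10, 12, 1, -2) → sum -2
(-3, -10, 12, 1, -2, -6) → sum -8
(-10, 12, 1, -2, -6, 1) → sum -4
(12, 1, -2, -6, 1, 8) → sum 14
(1, -2, -6, 1, 8, -9) → sum -7
(-2, -6, 1, 8, -9, -2) → sum -10
Least of these is -19.

-19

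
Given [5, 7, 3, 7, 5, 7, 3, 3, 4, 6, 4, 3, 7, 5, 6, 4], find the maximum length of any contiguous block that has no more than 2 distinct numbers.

3

Extend right; when distinct count exceeds 2, shrink from the left:
add 5: window [5] (1 distinct), len 1
add 7: window [5, 7] (2 distinct), len 2
add 3: window [7, 3] (2 distinct), len 2
add 7: window [7, 3, 7] (2 distinct), len 3
add 5: window [7, 5] (2 distinct), len 2
add 7: window [7, 5, 7] (2 distinct), len 3
add 3: window [7, 3] (2 distinct), len 2
add 3: window [7, 3, 3] (2 distinct), len 3
add 4: window [3, 3, 4] (2 distinct), len 3
add 6: window [4, 6] (2 distinct), len 2
add 4: window [4, 6, 4] (2 distinct), len 3
add 3: window [4, 3] (2 distinct), len 2
add 7: window [3, 7] (2 distinct), len 2
add 5: window [7, 5] (2 distinct), len 2
add 6: window [5, 6] (2 distinct), len 2
add 4: window [6, 4] (2 distinct), len 2
Longest length with ≤2 distinct: 3.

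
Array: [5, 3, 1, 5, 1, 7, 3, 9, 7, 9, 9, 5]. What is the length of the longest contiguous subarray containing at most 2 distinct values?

[5] 1 distinct, len 1
[5, 3] 2 distinct, len 2
[3, 1] 2 distinct, len 2
[1, 5] 2 distinct, len 2
[1, 5, 1] 2 distinct, len 3
[1, 7] 2 distinct, len 2
[7, 3] 2 distinct, len 2
[3, 9] 2 distinct, len 2
[9, 7] 2 distinct, len 2
[9, 7, 9] 2 distinct, len 3
[9, 7, 9, 9] 2 distinct, len 4
[9, 9, 5] 2 distinct, len 3
Longest length with ≤2 distinct: 4.

4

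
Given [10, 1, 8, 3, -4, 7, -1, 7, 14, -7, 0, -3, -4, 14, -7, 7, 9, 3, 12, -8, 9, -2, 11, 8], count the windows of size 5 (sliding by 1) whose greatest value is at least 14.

10

10 1 8 3 -4 → max 10
1 8 3 -4 7 → max 8
8 3 -4 7 -1 → max 8
3 -4 7 -1 7 → max 7
-4 7 -1 7 14 → max 14  ≥ 14 ✓
7 -1 7 14 -7 → max 14  ≥ 14 ✓
-1 7 14 -7 0 → max 14  ≥ 14 ✓
7 14 -7 0 -3 → max 14  ≥ 14 ✓
14 -7 0 -3 -4 → max 14  ≥ 14 ✓
-7 0 -3 -4 14 → max 14  ≥ 14 ✓
0 -3 -4 14 -7 → max 14  ≥ 14 ✓
-3 -4 14 -7 7 → max 14  ≥ 14 ✓
-4 14 -7 7 9 → max 14  ≥ 14 ✓
14 -7 7 9 3 → max 14  ≥ 14 ✓
-7 7 9 3 12 → max 12
7 9 3 12 -8 → max 12
9 3 12 -8 9 → max 12
3 12 -8 9 -2 → max 12
12 -8 9 -2 11 → max 12
-8 9 -2 11 8 → max 11
10 windows satisfy the condition.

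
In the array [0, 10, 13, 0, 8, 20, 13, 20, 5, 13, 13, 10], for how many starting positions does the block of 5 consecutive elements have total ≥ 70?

(0, 10, 13, 0, 8) → sum 31
(10, 13, 0, 8, 20) → sum 51
(13, 0, 8, 20, 13) → sum 54
(0, 8, 20, 13, 20) → sum 61
(8, 20, 13, 20, 5) → sum 66
(20, 13, 20, 5, 13) → sum 71  ≥ 70 ✓
(13, 20, 5, 13, 13) → sum 64
(20, 5, 13, 13, 10) → sum 61
1 window satisfy the condition.

1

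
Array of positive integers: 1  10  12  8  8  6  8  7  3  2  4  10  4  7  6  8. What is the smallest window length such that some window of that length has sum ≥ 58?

Extend right; whenever the sum reaches 58, record the length and shrink from the left:
add 1: running sum 1 < 58
add 10: running sum 11 < 58
add 12: running sum 23 < 58
add 8: running sum 31 < 58
add 8: running sum 39 < 58
add 6: running sum 45 < 58
add 8: running sum 53 < 58
end 7: [10, 12, 8, 8, 6, 8, 7] sum 59, len 7
end 8: [10, 12, 8, 8, 6, 8, 7, 3] sum 62, len 8
end 9: [10, 12, 8, 8, 6, 8, 7, 3, 2] sum 64, len 9
end 10: [12, 8, 8, 6, 8, 7, 3, 2, 4] sum 58, len 9
end 11: [12, 8, 8, 6, 8, 7, 3, 2, 4, 10] sum 68, len 10
end 12: [8, 8, 6, 8, 7, 3, 2, 4, 10, 4] sum 60, len 10
end 13: [8, 6, 8, 7, 3, 2, 4, 10, 4, 7] sum 59, len 10
end 14: [8, 6, 8, 7, 3, 2, 4, 10, 4, 7, 6] sum 65, len 11
end 15: [8, 7, 3, 2, 4, 10, 4, 7, 6, 8] sum 59, len 10
Shortest qualifying length: 7.

7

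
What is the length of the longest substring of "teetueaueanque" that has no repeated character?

5

[t] len 1
[t, e] len 2
[e] len 1
[e, t] len 2
[e, t, u] len 3
[t, u, e] len 3
[t, u, e, a] len 4
[e, a, u] len 3
[a, u, e] len 3
[u, e, a] len 3
[u, e, a, n] len 4
[u, e, a, n, q] len 5
[e, a, n, q, u] len 5
[a, n, q, u, e] len 5
Longest all-distinct length: 5.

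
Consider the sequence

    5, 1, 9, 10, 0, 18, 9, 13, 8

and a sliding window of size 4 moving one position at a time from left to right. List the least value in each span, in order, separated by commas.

1, 0, 0, 0, 0, 8

5 1 9 10 → min 1
1 9 10 0 → min 0
9 10 0 18 → min 0
10 0 18 9 → min 0
0 18 9 13 → min 0
18 9 13 8 → min 8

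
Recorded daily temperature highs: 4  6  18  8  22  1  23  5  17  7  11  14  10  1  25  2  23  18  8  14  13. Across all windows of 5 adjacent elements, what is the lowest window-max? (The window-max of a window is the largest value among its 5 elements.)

14

[4, 6, 18, 8, 22] → max 22
[6, 18, 8, 22, 1] → max 22
[18, 8, 22, 1, 23] → max 23
[8, 22, 1, 23, 5] → max 23
[22, 1, 23, 5, 17] → max 23
[1, 23, 5, 17, 7] → max 23
[23, 5, 17, 7, 11] → max 23
[5, 17, 7, 11, 14] → max 17
[17, 7, 11, 14, 10] → max 17
[7, 11, 14, 10, 1] → max 14
[11, 14, 10, 1, 25] → max 25
[14, 10, 1, 25, 2] → max 25
[10, 1, 25, 2, 23] → max 25
[1, 25, 2, 23, 18] → max 25
[25, 2, 23, 18, 8] → max 25
[2, 23, 18, 8, 14] → max 23
[23, 18, 8, 14, 13] → max 23
Lowest of these is 14.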